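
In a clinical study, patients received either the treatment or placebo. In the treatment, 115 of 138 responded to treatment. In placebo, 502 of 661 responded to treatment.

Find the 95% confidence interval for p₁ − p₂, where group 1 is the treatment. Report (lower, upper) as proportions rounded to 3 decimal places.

(0.004, 0.144)

First, p̂₁ = 115/138 = 0.8333; p̂₂ = 502/661 = 0.7595.
The two standard errors are √(0.8333×0.1667/138) = 0.03173 and √(0.7595×0.2405/661) = 0.01662.
Because the samples are independent, SE_diff = √(0.03173² + 0.01662²) = 0.03582.
Using z* = 1.960 for 95%, ME = 1.960 × 0.03582 = 0.07021.
p̂₁ − p̂₂ = 0.0738; interval 0.0738 ± 0.07021 gives (0.004, 0.144).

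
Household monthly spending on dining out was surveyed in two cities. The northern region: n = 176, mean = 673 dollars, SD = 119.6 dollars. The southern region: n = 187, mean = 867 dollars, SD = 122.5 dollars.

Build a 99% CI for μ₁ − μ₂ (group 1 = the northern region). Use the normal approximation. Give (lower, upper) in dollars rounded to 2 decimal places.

(-226.74, -161.26)

SE₁ = s₁/√n₁ = 119.6/√176 = 9.0152; SE₂ = 122.5/√187 = 8.9581.
Independent samples, unequal variances: SE_diff = √(SE₁² + SE₂²) = √(81.27383104 + 80.24755561) = 12.7091.
z* = 2.576, so margin of error = 2.576 × 12.7091 = 32.7386.
Difference in means = 673 − 867 = -194.0000.
-194.0000 ± 32.7386 → (-226.74, -161.26).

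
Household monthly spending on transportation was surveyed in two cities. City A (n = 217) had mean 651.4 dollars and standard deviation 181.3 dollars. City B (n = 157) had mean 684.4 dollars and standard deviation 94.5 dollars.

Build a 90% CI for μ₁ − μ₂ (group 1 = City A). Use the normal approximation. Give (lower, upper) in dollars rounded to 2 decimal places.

(-56.74, -9.26)

SE₁ = s₁/√n₁ = 181.3/√217 = 12.3074; SE₂ = 94.5/√157 = 7.5419.
Independent samples, unequal variances: SE_diff = √(SE₁² + SE₂²) = √(151.47209476 + 56.88025561) = 14.4344.
z* = 1.645, so margin of error = 1.645 × 14.4344 = 23.7446.
Difference in means = 651.4 − 684.4 = -33.0000.
-33.0000 ± 23.7446 → (-56.74, -9.26).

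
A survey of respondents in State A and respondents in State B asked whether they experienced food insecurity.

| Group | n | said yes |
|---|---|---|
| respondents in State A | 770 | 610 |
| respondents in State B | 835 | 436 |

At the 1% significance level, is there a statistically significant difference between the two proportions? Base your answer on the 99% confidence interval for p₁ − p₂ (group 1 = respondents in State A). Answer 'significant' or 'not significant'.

significant

First, p̂₁ = 610/770 = 0.7922; p̂₂ = 436/835 = 0.5222.
The two standard errors are √(0.7922×0.2078/770) = 0.01462 and √(0.5222×0.4778/835) = 0.01729.
Because the samples are independent, SE_diff = √(0.01462² + 0.01729²) = 0.02264.
Using z* = 2.576 for 99%, ME = 2.576 × 0.02264 = 0.05832.
p̂₁ − p̂₂ = 0.2700; interval 0.2700 ± 0.05832 gives (0.21168, 0.32832).
The interval (0.21168, 0.32832) does not contain 0, so the difference is significant.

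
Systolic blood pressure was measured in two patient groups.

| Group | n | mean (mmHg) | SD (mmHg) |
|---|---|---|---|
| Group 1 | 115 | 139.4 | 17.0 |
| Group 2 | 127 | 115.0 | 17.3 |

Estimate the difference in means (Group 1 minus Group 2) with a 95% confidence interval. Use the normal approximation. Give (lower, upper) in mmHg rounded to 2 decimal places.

(20.07, 28.73)

SE₁ = s₁/√n₁ = 17.0/√115 = 1.5853; SE₂ = 17.3/√127 = 1.5351.
Independent samples, unequal variances: SE_diff = √(SE₁² + SE₂²) = √(2.51317609 + 2.35653201) = 2.2067.
z* = 1.960, so margin of error = 1.960 × 2.2067 = 4.3251.
Difference in means = 139.4 − 115.0 = 24.4000.
24.4000 ± 4.3251 → (20.07, 28.73).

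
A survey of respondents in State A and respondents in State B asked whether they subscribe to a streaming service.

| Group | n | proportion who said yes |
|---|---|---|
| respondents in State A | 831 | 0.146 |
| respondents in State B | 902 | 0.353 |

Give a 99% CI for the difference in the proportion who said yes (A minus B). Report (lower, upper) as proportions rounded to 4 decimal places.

(-0.2587, -0.1553)

Each SE is √(p̂(1−p̂)/n): √(0.1460·0.8540/831) = 0.01225 and √(0.3530·0.6470/902) = 0.01591.
SE(p̂₁ − p̂₂) = √(SE₁² + SE₂²) = √(0.0001500625 + 0.0002531281) = 0.02008, since the two samples are independent.
At 99% confidence z* = 2.576; margin = 2.576 × 0.02008 = 0.05173.
The difference is 0.1460 − 0.3530 = -0.2070, so the interval is -0.2070 ± 0.05173 = (-0.2587, -0.1553).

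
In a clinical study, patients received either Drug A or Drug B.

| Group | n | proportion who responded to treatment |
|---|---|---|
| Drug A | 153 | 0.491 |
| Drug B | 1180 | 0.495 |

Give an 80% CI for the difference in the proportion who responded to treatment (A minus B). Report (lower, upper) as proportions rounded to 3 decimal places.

The two standard errors are √(0.4910×0.5090/153) = 0.04042 and √(0.4950×0.5050/1180) = 0.01455.
Because the samples are independent, SE_diff = √(0.04042² + 0.01455²) = 0.04296.
Using z* = 1.282 for 80%, ME = 1.282 × 0.04296 = 0.05507.
p̂₁ − p̂₂ = -0.0040; interval -0.0040 ± 0.05507 gives (-0.059, 0.051).

(-0.059, 0.051)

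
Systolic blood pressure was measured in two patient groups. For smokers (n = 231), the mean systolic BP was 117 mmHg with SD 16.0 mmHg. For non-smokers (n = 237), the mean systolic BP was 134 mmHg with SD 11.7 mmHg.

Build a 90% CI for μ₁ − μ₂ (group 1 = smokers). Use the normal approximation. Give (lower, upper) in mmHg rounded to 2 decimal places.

SE₁ = s₁/√n₁ = 16.0/√231 = 1.0527; SE₂ = 11.7/√237 = 0.7600.
Independent samples, unequal variances: SE_diff = √(SE₁² + SE₂²) = √(1.10817729 + 0.5776) = 1.2984.
z* = 1.645, so margin of error = 1.645 × 1.2984 = 2.1359.
Difference in means = 117 − 134 = -17.0000.
-17.0000 ± 2.1359 → (-19.14, -14.86).

(-19.14, -14.86)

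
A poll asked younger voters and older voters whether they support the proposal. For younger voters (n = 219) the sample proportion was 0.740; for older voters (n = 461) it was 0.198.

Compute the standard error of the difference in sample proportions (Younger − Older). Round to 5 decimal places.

0.03497

SE₁ = √(p̂₁(1−p̂₁)/n₁) = √(0.7400·0.2600/219) = 0.02964; SE₂ = √(0.1980·0.8020/461) = 0.01856.
Independent samples: SE of the difference = √(SE₁² + SE₂²) = √(0.0008785296 + 0.0003444736) = 0.03497.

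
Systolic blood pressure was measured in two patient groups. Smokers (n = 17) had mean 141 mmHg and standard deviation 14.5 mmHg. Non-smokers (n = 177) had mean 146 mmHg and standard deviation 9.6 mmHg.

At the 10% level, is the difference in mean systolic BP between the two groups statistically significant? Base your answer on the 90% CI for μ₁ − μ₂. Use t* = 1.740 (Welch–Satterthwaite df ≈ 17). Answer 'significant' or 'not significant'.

not significant

Standard errors of each mean: 14.5/√17 = 3.5168 and 9.6/√177 = 0.7216.
SE(x̄₁ − x̄₂) = √(3.5168² + 0.7216²) = 3.5901 for independent samples with unequal variances.
With t* = 1.740, the margin is 1.740 × 3.5901 = 6.2468.
x̄₁ − x̄₂ = 141 − 146 = -5.0000; the interval is -5.0000 ± 6.2468 = (-11.2468, 1.2468).
The interval (-11.2468, 1.2468) contains 0, so the difference is not significant.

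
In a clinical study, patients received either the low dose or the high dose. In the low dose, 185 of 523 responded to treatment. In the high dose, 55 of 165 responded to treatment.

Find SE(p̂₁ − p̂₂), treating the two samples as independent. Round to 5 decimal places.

0.04224

p̂₁ = 185/523 = 0.3537 and p̂₂ = 55/165 = 0.3333.
SE₁ = √(p̂₁(1−p̂₁)/n₁) = √(0.3537·0.6463/523) = 0.02091; SE₂ = √(0.3333·0.6667/165) = 0.03670.
Independent samples: SE of the difference = √(SE₁² + SE₂²) = √(0.0004372281 + 0.00134689) = 0.04224.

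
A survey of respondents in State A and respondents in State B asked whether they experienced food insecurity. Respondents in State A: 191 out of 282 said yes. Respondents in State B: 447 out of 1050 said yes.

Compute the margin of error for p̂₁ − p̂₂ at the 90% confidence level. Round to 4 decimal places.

0.0522

p̂₁ = 191/282 = 0.6773 and p̂₂ = 447/1050 = 0.4257.
SE₁ = √(p̂₁(1−p̂₁)/n₁) = √(0.6773·0.3227/282) = 0.02784; SE₂ = √(0.4257·0.5743/1050) = 0.01526.
Independent samples: SE of the difference = √(SE₁² + SE₂²) = √(0.0007750656 + 0.0002328676) = 0.03175.
z* for 90% confidence is 1.645, so the margin of error is 1.645 × 0.03175 = 0.05223.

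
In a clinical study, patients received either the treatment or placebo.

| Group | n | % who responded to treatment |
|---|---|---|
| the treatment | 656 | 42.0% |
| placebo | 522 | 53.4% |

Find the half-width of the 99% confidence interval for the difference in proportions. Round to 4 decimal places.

SE₁ = √(p̂₁(1−p̂₁)/n₁) = √(0.4200·0.5800/656) = 0.01927; SE₂ = √(0.5340·0.4660/522) = 0.02183.
Independent samples: SE of the difference = √(SE₁² + SE₂²) = √(0.0003713329 + 0.0004765489) = 0.02912.
z* for 99% confidence is 2.576, so the margin of error is 2.576 × 0.02912 = 0.07501.

0.0750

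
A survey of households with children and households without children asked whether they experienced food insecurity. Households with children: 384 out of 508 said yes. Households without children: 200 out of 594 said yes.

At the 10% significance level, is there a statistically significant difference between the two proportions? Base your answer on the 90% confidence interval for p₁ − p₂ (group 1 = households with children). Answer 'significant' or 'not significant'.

p̂₁ = 384/508 = 0.7559 and p̂₂ = 200/594 = 0.3367.
SE₁ = √(p̂₁(1−p̂₁)/n₁) = √(0.7559·0.2441/508) = 0.01906; SE₂ = √(0.3367·0.6633/594) = 0.01939.
Independent samples: SE of the difference = √(SE₁² + SE₂²) = √(0.0003632836 + 0.0003759721) = 0.02719.
z* for 90% confidence is 1.645, so the margin of error is 1.645 × 0.02719 = 0.04473.
Point estimate p̂₁ − p̂₂ = 0.7559 − 0.3367 = 0.4192.
0.4192 ± 0.04473 → (0.37447, 0.46393).
The interval (0.37447, 0.46393) does not contain 0, so the difference is significant.

significant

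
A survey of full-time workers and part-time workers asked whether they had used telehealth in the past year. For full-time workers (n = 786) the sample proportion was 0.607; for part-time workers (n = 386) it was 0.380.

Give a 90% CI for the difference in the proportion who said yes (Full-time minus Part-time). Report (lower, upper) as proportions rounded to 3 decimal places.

(0.177, 0.277)

SE₁ = √(p̂₁(1−p̂₁)/n₁) = √(0.6070·0.3930/786) = 0.01742; SE₂ = √(0.3800·0.6200/386) = 0.02471.
Independent samples: SE of the difference = √(SE₁² + SE₂²) = √(0.0003034564 + 0.0006105841) = 0.03023.
z* for 90% confidence is 1.645, so the margin of error is 1.645 × 0.03023 = 0.04973.
Point estimate p̂₁ − p̂₂ = 0.6070 − 0.3800 = 0.2270.
0.2270 ± 0.04973 → (0.177, 0.277).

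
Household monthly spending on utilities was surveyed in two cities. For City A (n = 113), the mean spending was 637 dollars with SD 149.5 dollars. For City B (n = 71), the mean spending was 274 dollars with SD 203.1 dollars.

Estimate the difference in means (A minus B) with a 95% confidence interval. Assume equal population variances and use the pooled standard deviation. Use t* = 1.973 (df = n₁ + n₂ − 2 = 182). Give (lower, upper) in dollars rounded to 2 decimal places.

s_p = √[((n₁−1)s₁² + (n₂−1)s₂²)/(n₁+n₂−2)] = √[(112·149.5² + 70·203.1²)/182] = 172.1024.
SE = 172.1024·√(1/113 + 1/71) = 26.0632.
With t* = 1.973, margin = 1.973 × 26.0632 = 51.4227.
x̄₁ − x̄₂ = 637 − 274 = 363.0000; interval 363.0000 ± 51.4227 = (311.58, 414.42).

(311.58, 414.42)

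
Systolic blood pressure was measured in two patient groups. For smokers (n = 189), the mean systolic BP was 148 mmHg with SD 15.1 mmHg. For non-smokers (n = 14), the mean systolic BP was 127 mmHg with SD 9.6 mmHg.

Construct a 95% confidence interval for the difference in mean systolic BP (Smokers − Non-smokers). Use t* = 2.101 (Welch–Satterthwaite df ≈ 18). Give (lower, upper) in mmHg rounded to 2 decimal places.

(15.14, 26.86)

Per-group SEs: s₁/√n₁ = 15.1/√189 = 1.0984, s₂/√n₂ = 9.6/√14 = 2.5657.
Unpooled SE of the difference: √(1.20648256 + 6.58281649) = 2.7909.
Margin of error = t* · SE = 2.101 × 2.7909 = 5.8637.
x̄₁ − x̄₂ = 148 − 127 = 21.0000.
CI: 21.0000 ± 5.8637 = (15.14, 26.86).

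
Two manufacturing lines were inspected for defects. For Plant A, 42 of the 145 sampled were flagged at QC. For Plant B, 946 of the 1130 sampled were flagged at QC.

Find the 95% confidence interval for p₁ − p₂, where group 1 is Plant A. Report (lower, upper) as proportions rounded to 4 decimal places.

(-0.6244, -0.4706)

p̂₁ = 42/145 = 0.2897 and p̂₂ = 946/1130 = 0.8372.
SE₁ = √(p̂₁(1−p̂₁)/n₁) = √(0.2897·0.7103/145) = 0.03767; SE₂ = √(0.8372·0.1628/1130) = 0.01098.
Independent samples: SE of the difference = √(SE₁² + SE₂²) = √(0.0014190289 + 0.0001205604) = 0.03924.
z* for 95% confidence is 1.960, so the margin of error is 1.960 × 0.03924 = 0.07691.
Point estimate p̂₁ − p̂₂ = 0.2897 − 0.8372 = -0.5475.
-0.5475 ± 0.07691 → (-0.6244, -0.4706).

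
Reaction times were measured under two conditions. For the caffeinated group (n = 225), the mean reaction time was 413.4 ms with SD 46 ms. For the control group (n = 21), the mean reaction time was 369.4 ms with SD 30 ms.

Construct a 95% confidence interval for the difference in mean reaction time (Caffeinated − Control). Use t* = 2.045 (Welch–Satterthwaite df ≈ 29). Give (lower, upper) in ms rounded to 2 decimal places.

Per-group SEs: s₁/√n₁ = 46/√225 = 3.0667, s₂/√n₂ = 30/√21 = 6.5465.
Unpooled SE of the difference: √(9.40464889 + 42.85666225) = 7.2292.
Margin of error = t* · SE = 2.045 × 7.2292 = 14.7837.
x̄₁ − x̄₂ = 413.4 − 369.4 = 44.0000.
CI: 44.0000 ± 14.7837 = (29.22, 58.78).

(29.22, 58.78)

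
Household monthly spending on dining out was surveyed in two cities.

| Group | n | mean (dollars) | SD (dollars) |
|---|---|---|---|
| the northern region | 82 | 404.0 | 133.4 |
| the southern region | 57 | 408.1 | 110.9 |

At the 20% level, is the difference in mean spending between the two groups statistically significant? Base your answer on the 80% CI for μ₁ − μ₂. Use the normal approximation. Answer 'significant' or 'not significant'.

not significant

Per-group SEs: s₁/√n₁ = 133.4/√82 = 14.7316, s₂/√n₂ = 110.9/√57 = 14.6891.
Unpooled SE of the difference: √(217.02003856 + 215.76965881) = 20.8036.
Margin of error = z* · SE = 1.282 × 20.8036 = 26.6702.
x̄₁ − x̄₂ = 404.0 − 408.1 = -4.1000.
CI: -4.1000 ± 26.6702 = (-30.7702, 22.5702).
The interval (-30.7702, 22.5702) contains 0, so the difference is not significant.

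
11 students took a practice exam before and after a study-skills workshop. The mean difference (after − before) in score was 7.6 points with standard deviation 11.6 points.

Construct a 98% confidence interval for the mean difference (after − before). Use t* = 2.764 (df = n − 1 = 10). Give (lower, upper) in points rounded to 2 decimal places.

(-2.07, 17.27)

Paired design: SE = s_d/√n = 11.6/√11 = 3.4975.
t* = 2.764; margin of error = 2.764 × 3.4975 = 9.6671.
7.6 ± 9.6671 → (-2.07, 17.27).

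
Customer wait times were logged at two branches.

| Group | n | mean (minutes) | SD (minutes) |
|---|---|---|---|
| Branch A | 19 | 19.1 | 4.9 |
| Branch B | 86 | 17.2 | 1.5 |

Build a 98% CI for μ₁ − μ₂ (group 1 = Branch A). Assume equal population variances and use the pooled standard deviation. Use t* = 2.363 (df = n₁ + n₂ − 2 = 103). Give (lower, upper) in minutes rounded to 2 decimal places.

Pooled variance s_p² = [18·4.9² + 85·1.5²] / (19+86−2) = 6.0527, so s_p = 2.4602.
SE_diff = s_p·√(1/n₁ + 1/n₂) = 2.4602·√(1/19 + 1/86) = 0.6236.
t* = 2.363; margin = 2.363 × 0.6236 = 1.4736.
Difference = 19.1 − 17.2 = 1.9000.
1.9000 ± 1.4736 → (0.43, 3.37).

(0.43, 3.37)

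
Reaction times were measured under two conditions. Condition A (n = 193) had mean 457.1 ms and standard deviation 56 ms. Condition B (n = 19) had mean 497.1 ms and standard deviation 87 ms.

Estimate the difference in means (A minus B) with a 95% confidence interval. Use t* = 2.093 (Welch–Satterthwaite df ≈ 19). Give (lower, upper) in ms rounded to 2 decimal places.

(-82.62, 2.62)

SE₁ = s₁/√n₁ = 56/√193 = 4.0310; SE₂ = 87/√19 = 19.9592.
Independent samples, unequal variances: SE_diff = √(SE₁² + SE₂²) = √(16.248961 + 398.36966464) = 20.3622.
t* = 2.093, so margin of error = 2.093 × 20.3622 = 42.6181.
Difference in means = 457.1 − 497.1 = -40.0000.
-40.0000 ± 42.6181 → (-82.62, 2.62).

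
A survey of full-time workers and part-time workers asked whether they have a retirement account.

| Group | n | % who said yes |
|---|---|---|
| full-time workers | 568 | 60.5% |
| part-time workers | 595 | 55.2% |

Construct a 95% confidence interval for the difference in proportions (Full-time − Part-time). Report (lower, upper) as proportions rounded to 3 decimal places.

Each SE is √(p̂(1−p̂)/n): √(0.6050·0.3950/568) = 0.02051 and √(0.5520·0.4480/595) = 0.02039.
SE(p̂₁ − p̂₂) = √(SE₁² + SE₂²) = √(0.0004206601 + 0.0004157521) = 0.02892, since the two samples are independent.
At 95% confidence z* = 1.960; margin = 1.960 × 0.02892 = 0.05668.
The difference is 0.6050 − 0.5520 = 0.0530, so the interval is 0.0530 ± 0.05668 = (-0.004, 0.110).

(-0.004, 0.110)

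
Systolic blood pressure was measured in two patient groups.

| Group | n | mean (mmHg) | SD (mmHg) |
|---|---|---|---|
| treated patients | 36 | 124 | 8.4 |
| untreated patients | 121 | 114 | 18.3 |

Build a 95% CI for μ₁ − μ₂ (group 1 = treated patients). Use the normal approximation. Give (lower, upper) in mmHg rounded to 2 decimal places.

Per-group SEs: s₁/√n₁ = 8.4/√36 = 1.4000, s₂/√n₂ = 18.3/√121 = 1.6636.
Unpooled SE of the difference: √(1.96 + 2.76756496) = 2.1743.
Margin of error = z* · SE = 1.960 × 2.1743 = 4.2616.
x̄₁ − x̄₂ = 124 − 114 = 10.0000.
CI: 10.0000 ± 4.2616 = (5.74, 14.26).

(5.74, 14.26)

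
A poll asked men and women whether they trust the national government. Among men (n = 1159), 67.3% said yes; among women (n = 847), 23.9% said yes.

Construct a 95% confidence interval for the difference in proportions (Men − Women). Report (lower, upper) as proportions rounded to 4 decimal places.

(0.3946, 0.4734)

Each SE is √(p̂(1−p̂)/n): √(0.6730·0.3270/1159) = 0.01378 and √(0.2390·0.7610/847) = 0.01465.
SE(p̂₁ − p̂₂) = √(SE₁² + SE₂²) = √(0.0001898884 + 0.0002146225) = 0.02011, since the two samples are independent.
At 95% confidence z* = 1.960; margin = 1.960 × 0.02011 = 0.03942.
The difference is 0.6730 − 0.2390 = 0.4340, so the interval is 0.4340 ± 0.03942 = (0.3946, 0.4734).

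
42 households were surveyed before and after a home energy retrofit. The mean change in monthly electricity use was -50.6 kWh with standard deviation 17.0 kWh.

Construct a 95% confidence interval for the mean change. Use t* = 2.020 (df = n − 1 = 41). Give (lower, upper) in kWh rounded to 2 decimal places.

Paired design: SE = s_d/√n = 17.0/√42 = 2.6232.
t* = 2.020; margin of error = 2.020 × 2.6232 = 5.2989.
-50.6 ± 5.2989 → (-55.90, -45.30).

(-55.90, -45.30)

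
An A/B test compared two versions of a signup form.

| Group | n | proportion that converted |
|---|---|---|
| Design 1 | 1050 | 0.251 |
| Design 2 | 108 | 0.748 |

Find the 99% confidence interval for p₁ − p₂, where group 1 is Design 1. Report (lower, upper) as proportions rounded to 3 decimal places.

SE₁ = √(p̂₁(1−p̂₁)/n₁) = √(0.2510·0.7490/1050) = 0.01338; SE₂ = √(0.7480·0.2520/108) = 0.04178.
Independent samples: SE of the difference = √(SE₁² + SE₂²) = √(0.0001790244 + 0.0017455684) = 0.04387.
z* for 99% confidence is 2.576, so the margin of error is 2.576 × 0.04387 = 0.11301.
Point estimate p̂₁ − p̂₂ = 0.2510 − 0.7480 = -0.4970.
-0.4970 ± 0.11301 → (-0.610, -0.384).

(-0.610, -0.384)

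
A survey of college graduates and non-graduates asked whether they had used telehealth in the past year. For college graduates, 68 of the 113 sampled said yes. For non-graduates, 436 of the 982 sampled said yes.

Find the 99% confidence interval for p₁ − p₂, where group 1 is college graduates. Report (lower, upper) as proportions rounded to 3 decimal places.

(0.032, 0.283)

p̂₁ = 68/113 = 0.6018 and p̂₂ = 436/982 = 0.4440.
SE₁ = √(p̂₁(1−p̂₁)/n₁) = √(0.6018·0.3982/113) = 0.04605; SE₂ = √(0.4440·0.5560/982) = 0.01586.
Independent samples: SE of the difference = √(SE₁² + SE₂²) = √(0.0021206025 + 0.0002515396) = 0.04870.
z* for 99% confidence is 2.576, so the margin of error is 2.576 × 0.04870 = 0.12545.
Point estimate p̂₁ − p̂₂ = 0.6018 − 0.4440 = 0.1578.
0.1578 ± 0.12545 → (0.032, 0.283).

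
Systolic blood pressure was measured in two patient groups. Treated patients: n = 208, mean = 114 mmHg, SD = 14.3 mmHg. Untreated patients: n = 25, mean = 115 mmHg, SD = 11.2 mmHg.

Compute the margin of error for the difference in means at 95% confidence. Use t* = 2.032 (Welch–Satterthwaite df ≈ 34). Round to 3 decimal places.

4.978

Per-group SEs: s₁/√n₁ = 14.3/√208 = 0.9915, s₂/√n₂ = 11.2/√25 = 2.2400.
Unpooled SE of the difference: √(0.98307225 + 5.0176) = 2.4496.
Margin of error = t* · SE = 2.032 × 2.4496 = 4.9776.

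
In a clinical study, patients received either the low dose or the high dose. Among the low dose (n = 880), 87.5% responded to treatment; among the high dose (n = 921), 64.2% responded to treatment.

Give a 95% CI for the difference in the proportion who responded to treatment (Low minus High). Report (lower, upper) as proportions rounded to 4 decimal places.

SE₁ = √(p̂₁(1−p̂₁)/n₁) = √(0.8750·0.1250/880) = 0.01115; SE₂ = √(0.6420·0.3580/921) = 0.01580.
Independent samples: SE of the difference = √(SE₁² + SE₂²) = √(0.0001243225 + 0.00024964) = 0.01934.
z* for 95% confidence is 1.960, so the margin of error is 1.960 × 0.01934 = 0.03791.
Point estimate p̂₁ − p̂₂ = 0.8750 − 0.6420 = 0.2330.
0.2330 ± 0.03791 → (0.1951, 0.2709).

(0.1951, 0.2709)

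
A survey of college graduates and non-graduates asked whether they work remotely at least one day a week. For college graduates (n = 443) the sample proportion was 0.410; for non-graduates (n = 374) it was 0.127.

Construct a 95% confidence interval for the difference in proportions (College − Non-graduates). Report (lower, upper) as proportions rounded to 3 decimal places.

(0.226, 0.340)

The two standard errors are √(0.4100×0.5900/443) = 0.02337 and √(0.1270×0.8730/374) = 0.01722.
Because the samples are independent, SE_diff = √(0.02337² + 0.01722²) = 0.02903.
Using z* = 1.960 for 95%, ME = 1.960 × 0.02903 = 0.05690.
p̂₁ − p̂₂ = 0.2830; interval 0.2830 ± 0.05690 gives (0.226, 0.340).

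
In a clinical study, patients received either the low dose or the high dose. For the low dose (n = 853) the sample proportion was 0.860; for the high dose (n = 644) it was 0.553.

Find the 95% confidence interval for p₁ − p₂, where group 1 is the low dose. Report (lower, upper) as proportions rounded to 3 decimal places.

SE₁ = √(p̂₁(1−p̂₁)/n₁) = √(0.8600·0.1400/853) = 0.01188; SE₂ = √(0.5530·0.4470/644) = 0.01959.
Independent samples: SE of the difference = √(SE₁² + SE₂²) = √(0.0001411344 + 0.0003837681) = 0.02291.
z* for 95% confidence is 1.960, so the margin of error is 1.960 × 0.02291 = 0.04490.
Point estimate p̂₁ − p̂₂ = 0.8600 − 0.5530 = 0.3070.
0.3070 ± 0.04490 → (0.262, 0.352).

(0.262, 0.352)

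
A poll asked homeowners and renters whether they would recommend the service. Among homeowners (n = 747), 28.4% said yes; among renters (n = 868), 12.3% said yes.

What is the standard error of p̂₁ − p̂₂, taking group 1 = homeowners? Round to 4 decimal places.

The two standard errors are √(0.2840×0.7160/747) = 0.01650 and √(0.1230×0.8770/868) = 0.01115.
Because the samples are independent, SE_diff = √(0.01650² + 0.01115²) = 0.01991.

0.0199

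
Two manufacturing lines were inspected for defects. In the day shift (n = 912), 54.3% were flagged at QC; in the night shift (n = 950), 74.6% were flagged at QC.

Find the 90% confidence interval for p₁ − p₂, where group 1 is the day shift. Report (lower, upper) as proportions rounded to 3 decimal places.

(-0.239, -0.167)

The two standard errors are √(0.5430×0.4570/912) = 0.01650 and √(0.7460×0.2540/950) = 0.01412.
Because the samples are independent, SE_diff = √(0.01650² + 0.01412²) = 0.02172.
Using z* = 1.645 for 90%, ME = 1.645 × 0.02172 = 0.03573.
p̂₁ − p̂₂ = -0.2030; interval -0.2030 ± 0.03573 gives (-0.239, -0.167).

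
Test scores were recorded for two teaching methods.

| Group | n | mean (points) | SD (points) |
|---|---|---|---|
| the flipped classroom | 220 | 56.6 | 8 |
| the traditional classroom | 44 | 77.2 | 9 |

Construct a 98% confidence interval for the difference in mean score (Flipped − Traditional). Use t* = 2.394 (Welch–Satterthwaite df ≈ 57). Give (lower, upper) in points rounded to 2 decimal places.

Standard errors of each mean: 8/√220 = 0.5394 and 9/√44 = 1.3568.
SE(x̄₁ − x̄₂) = √(0.5394² + 1.3568²) = 1.4601 for independent samples with unequal variances.
With t* = 2.394, the margin is 2.394 × 1.4601 = 3.4955.
x̄₁ − x̄₂ = 56.6 − 77.2 = -20.6000; the interval is -20.6000 ± 3.4955 = (-24.10, -17.10).

(-24.10, -17.10)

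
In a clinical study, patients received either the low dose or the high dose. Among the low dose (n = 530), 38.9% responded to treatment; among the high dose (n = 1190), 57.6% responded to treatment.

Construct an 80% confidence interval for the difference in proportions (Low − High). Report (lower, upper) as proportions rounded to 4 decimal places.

SE₁ = √(p̂₁(1−p̂₁)/n₁) = √(0.3890·0.6110/530) = 0.02118; SE₂ = √(0.5760·0.4240/1190) = 0.01433.
Independent samples: SE of the difference = √(SE₁² + SE₂²) = √(0.0004485924 + 0.0002053489) = 0.02557.
z* for 80% confidence is 1.282, so the margin of error is 1.282 × 0.02557 = 0.03278.
Point estimate p̂₁ − p̂₂ = 0.3890 − 0.5760 = -0.1870.
-0.1870 ± 0.03278 → (-0.2198, -0.1542).

(-0.2198, -0.1542)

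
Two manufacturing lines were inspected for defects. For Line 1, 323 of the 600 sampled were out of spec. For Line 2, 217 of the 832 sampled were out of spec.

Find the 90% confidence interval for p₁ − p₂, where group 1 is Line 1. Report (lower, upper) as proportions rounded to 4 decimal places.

p̂₁ = 323/600 = 0.5383 and p̂₂ = 217/832 = 0.2608.
SE₁ = √(p̂₁(1−p̂₁)/n₁) = √(0.5383·0.4617/600) = 0.02035; SE₂ = √(0.2608·0.7392/832) = 0.01522.
Independent samples: SE of the difference = √(SE₁² + SE₂²) = √(0.0004141225 + 0.0002316484) = 0.02541.
z* for 90% confidence is 1.645, so the margin of error is 1.645 × 0.02541 = 0.04180.
Point estimate p̂₁ − p̂₂ = 0.5383 − 0.2608 = 0.2775.
0.2775 ± 0.04180 → (0.2357, 0.3193).

(0.2357, 0.3193)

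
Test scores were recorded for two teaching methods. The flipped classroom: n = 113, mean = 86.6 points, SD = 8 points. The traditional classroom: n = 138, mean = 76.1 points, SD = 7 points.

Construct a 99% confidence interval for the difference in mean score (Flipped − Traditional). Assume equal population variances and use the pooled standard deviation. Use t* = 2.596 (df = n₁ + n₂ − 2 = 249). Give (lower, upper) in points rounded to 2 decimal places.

(8.04, 12.96)

s_p = √[((n₁−1)s₁² + (n₂−1)s₂²)/(n₁+n₂−2)] = √[(112·8² + 137·7²)/249] = 7.4664.
SE = 7.4664·√(1/113 + 1/138) = 0.9473.
With t* = 2.596, margin = 2.596 × 0.9473 = 2.4592.
x̄₁ − x̄₂ = 86.6 − 76.1 = 10.5000; interval 10.5000 ± 2.4592 = (8.04, 12.96).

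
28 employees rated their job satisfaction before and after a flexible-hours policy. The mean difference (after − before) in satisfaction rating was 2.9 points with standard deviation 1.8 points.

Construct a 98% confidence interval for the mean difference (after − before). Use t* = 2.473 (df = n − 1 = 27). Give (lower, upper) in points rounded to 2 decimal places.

(2.06, 3.74)

This is a matched-pairs design, so SE = s_d/√n = 1.8/√28 = 0.3402.
Margin = 2.473 × 0.3402 = 0.8413; the interval is 2.9 ± 0.8413 = (2.06, 3.74).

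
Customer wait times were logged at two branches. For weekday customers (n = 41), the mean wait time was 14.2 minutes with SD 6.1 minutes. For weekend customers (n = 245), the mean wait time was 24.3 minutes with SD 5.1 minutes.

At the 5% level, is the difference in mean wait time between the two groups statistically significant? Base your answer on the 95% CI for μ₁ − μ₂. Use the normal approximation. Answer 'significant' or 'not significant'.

significant

Standard errors of each mean: 6.1/√41 = 0.9527 and 5.1/√245 = 0.3258.
SE(x̄₁ − x̄₂) = √(0.9527² + 0.3258²) = 1.0069 for independent samples with unequal variances.
With z* = 1.960, the margin is 1.960 × 1.0069 = 1.9735.
x̄₁ − x̄₂ = 14.2 − 24.3 = -10.1000; the interval is -10.1000 ± 1.9735 = (-12.0735, -8.1265).
The interval (-12.0735, -8.1265) does not contain 0, so the difference is significant.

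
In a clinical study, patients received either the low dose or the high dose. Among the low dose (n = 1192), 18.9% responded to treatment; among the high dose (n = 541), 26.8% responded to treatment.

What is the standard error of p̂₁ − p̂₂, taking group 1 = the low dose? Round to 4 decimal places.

0.0222

The two standard errors are √(0.1890×0.8110/1192) = 0.01134 and √(0.2680×0.7320/541) = 0.01904.
Because the samples are independent, SE_diff = √(0.01134² + 0.01904²) = 0.02216.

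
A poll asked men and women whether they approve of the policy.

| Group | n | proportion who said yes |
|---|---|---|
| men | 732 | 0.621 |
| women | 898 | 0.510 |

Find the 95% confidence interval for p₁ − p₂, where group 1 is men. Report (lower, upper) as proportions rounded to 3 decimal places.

SE₁ = √(p̂₁(1−p̂₁)/n₁) = √(0.6210·0.3790/732) = 0.01793; SE₂ = √(0.5100·0.4900/898) = 0.01668.
Independent samples: SE of the difference = √(SE₁² + SE₂²) = √(0.0003214849 + 0.0002782224) = 0.02449.
z* for 95% confidence is 1.960, so the margin of error is 1.960 × 0.02449 = 0.04800.
Point estimate p̂₁ − p̂₂ = 0.6210 − 0.5100 = 0.1110.
0.1110 ± 0.04800 → (0.063, 0.159).

(0.063, 0.159)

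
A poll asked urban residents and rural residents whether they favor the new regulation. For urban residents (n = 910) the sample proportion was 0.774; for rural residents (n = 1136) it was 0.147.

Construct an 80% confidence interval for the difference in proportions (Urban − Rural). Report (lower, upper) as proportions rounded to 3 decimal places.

(0.605, 0.649)

SE₁ = √(p̂₁(1−p̂₁)/n₁) = √(0.7740·0.2260/910) = 0.01386; SE₂ = √(0.1470·0.8530/1136) = 0.01051.
Independent samples: SE of the difference = √(SE₁² + SE₂²) = √(0.0001920996 + 0.0001104601) = 0.01739.
z* for 80% confidence is 1.282, so the margin of error is 1.282 × 0.01739 = 0.02229.
Point estimate p̂₁ − p̂₂ = 0.7740 − 0.1470 = 0.6270.
0.6270 ± 0.02229 → (0.605, 0.649).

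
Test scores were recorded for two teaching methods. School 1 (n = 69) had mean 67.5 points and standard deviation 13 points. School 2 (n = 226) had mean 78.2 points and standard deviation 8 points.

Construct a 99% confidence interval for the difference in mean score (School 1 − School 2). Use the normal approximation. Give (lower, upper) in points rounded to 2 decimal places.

(-14.96, -6.44)

SE₁ = s₁/√n₁ = 13/√69 = 1.5650; SE₂ = 8/√226 = 0.5322.
Independent samples, unequal variances: SE_diff = √(SE₁² + SE₂²) = √(2.449225 + 0.28323684) = 1.6530.
z* = 2.576, so margin of error = 2.576 × 1.6530 = 4.2581.
Difference in means = 67.5 − 78.2 = -10.7000.
-10.7000 ± 4.2581 → (-14.96, -6.44).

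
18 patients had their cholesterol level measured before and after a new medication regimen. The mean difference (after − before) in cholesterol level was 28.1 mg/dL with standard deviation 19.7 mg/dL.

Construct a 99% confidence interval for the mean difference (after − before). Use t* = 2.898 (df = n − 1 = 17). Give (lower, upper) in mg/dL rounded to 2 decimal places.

(14.64, 41.56)

This is a matched-pairs design, so SE = s_d/√n = 19.7/√18 = 4.6433.
Margin = 2.898 × 4.6433 = 13.4563; the interval is 28.1 ± 13.4563 = (14.64, 41.56).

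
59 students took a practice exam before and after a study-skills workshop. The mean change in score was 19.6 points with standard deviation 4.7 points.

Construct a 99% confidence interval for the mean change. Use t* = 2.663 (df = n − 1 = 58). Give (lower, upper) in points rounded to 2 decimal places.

Paired design: SE = s_d/√n = 4.7/√59 = 0.6119.
t* = 2.663; margin of error = 2.663 × 0.6119 = 1.6295.
19.6 ± 1.6295 → (17.97, 21.23).

(17.97, 21.23)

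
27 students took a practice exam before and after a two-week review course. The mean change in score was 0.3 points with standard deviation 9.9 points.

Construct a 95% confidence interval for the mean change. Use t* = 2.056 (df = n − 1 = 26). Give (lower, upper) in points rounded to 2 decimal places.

(-3.62, 4.22)

Paired design: SE = s_d/√n = 9.9/√27 = 1.9053.
t* = 2.056; margin of error = 2.056 × 1.9053 = 3.9173.
0.3 ± 3.9173 → (-3.62, 4.22).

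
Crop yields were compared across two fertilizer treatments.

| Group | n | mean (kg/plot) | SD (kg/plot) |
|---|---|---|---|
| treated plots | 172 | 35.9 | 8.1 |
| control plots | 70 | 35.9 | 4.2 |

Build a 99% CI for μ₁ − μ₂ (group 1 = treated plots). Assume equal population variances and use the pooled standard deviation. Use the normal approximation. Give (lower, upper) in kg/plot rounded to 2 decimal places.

(-2.63, 2.63)

s_p = √[((n₁−1)s₁² + (n₂−1)s₂²)/(n₁+n₂−2)] = √[(171·8.1² + 69·4.2²)/240] = 7.1985.
SE = 7.1985·√(1/172 + 1/70) = 1.0206.
With z* = 2.576, margin = 2.576 × 1.0206 = 2.6291.
x̄₁ − x̄₂ = 35.9 − 35.9 = 0.0000; interval 0.0000 ± 2.6291 = (-2.63, 2.63).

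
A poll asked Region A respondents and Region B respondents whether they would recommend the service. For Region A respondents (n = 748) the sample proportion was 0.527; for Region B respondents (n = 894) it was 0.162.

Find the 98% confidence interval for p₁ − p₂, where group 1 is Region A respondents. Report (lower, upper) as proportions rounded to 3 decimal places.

(0.314, 0.416)

The two standard errors are √(0.5270×0.4730/748) = 0.01826 and √(0.1620×0.8380/894) = 0.01232.
Because the samples are independent, SE_diff = √(0.01826² + 0.01232²) = 0.02203.
Using z* = 2.326 for 98%, ME = 2.326 × 0.02203 = 0.05124.
p̂₁ − p̂₂ = 0.3650; interval 0.3650 ± 0.05124 gives (0.314, 0.416).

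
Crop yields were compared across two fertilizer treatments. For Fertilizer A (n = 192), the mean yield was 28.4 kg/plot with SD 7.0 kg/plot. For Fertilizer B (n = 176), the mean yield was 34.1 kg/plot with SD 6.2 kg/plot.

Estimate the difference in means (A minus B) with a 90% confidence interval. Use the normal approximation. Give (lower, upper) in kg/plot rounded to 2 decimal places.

(-6.83, -4.57)

Per-group SEs: s₁/√n₁ = 7.0/√192 = 0.5052, s₂/√n₂ = 6.2/√176 = 0.4673.
Unpooled SE of the difference: √(0.25522704 + 0.21836929) = 0.6882.
Margin of error = z* · SE = 1.645 × 0.6882 = 1.1321.
x̄₁ − x̄₂ = 28.4 − 34.1 = -5.7000.
CI: -5.7000 ± 1.1321 = (-6.83, -4.57).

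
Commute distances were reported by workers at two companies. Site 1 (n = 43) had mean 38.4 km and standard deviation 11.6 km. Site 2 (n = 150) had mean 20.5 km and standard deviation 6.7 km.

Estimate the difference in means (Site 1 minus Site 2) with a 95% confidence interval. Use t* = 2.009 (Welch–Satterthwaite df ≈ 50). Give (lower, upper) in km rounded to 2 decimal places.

SE₁ = s₁/√n₁ = 11.6/√43 = 1.7690; SE₂ = 6.7/√150 = 0.5471.
Independent samples, unequal variances: SE_diff = √(SE₁² + SE₂²) = √(3.129361 + 0.29931841) = 1.8517.
t* = 2.009, so margin of error = 2.009 × 1.8517 = 3.7201.
Difference in means = 38.4 − 20.5 = 17.9000.
17.9000 ± 3.7201 → (14.18, 21.62).

(14.18, 21.62)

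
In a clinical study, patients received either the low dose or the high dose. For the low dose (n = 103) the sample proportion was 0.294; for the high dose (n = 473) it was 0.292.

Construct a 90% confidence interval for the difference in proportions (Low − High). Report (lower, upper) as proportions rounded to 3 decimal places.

The two standard errors are √(0.2940×0.7060/103) = 0.04489 and √(0.2920×0.7080/473) = 0.02091.
Because the samples are independent, SE_diff = √(0.04489² + 0.02091²) = 0.04952.
Using z* = 1.645 for 90%, ME = 1.645 × 0.04952 = 0.08146.
p̂₁ − p̂₂ = 0.0020; interval 0.0020 ± 0.08146 gives (-0.079, 0.083).

(-0.079, 0.083)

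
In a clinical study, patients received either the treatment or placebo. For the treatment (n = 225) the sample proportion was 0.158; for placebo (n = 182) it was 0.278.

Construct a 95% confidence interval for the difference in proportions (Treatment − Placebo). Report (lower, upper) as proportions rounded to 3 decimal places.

The two standard errors are √(0.1580×0.8420/225) = 0.02432 and √(0.2780×0.7220/182) = 0.03321.
Because the samples are independent, SE_diff = √(0.02432² + 0.03321²) = 0.04116.
Using z* = 1.960 for 95%, ME = 1.960 × 0.04116 = 0.08067.
p̂₁ − p̂₂ = -0.1200; interval -0.1200 ± 0.08067 gives (-0.201, -0.039).

(-0.201, -0.039)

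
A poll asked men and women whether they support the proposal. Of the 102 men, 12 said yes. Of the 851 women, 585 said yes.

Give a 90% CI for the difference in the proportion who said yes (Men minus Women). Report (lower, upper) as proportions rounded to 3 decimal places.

Sample proportions: 12/102 = 0.1176, 585/851 = 0.6874.
Each SE is √(p̂(1−p̂)/n): √(0.1176·0.8824/102) = 0.03190 and √(0.6874·0.3126/851) = 0.01589.
SE(p̂₁ − p̂₂) = √(SE₁² + SE₂²) = √(0.00101761 + 0.0002524921) = 0.03564, since the two samples are independent.
At 90% confidence z* = 1.645; margin = 1.645 × 0.03564 = 0.05863.
The difference is 0.1176 − 0.6874 = -0.5698, so the interval is -0.5698 ± 0.05863 = (-0.628, -0.511).

(-0.628, -0.511)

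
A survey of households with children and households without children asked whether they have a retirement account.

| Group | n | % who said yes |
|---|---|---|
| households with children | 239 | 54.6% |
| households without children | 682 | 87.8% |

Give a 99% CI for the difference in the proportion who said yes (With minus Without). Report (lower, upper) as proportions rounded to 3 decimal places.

SE₁ = √(p̂₁(1−p̂₁)/n₁) = √(0.5460·0.4540/239) = 0.03221; SE₂ = √(0.8780·0.1220/682) = 0.01253.
Independent samples: SE of the difference = √(SE₁² + SE₂²) = √(0.0010374841 + 0.0001570009) = 0.03456.
z* for 99% confidence is 2.576, so the margin of error is 2.576 × 0.03456 = 0.08903.
Point estimate p̂₁ − p̂₂ = 0.5460 − 0.8780 = -0.3320.
-0.3320 ± 0.08903 → (-0.421, -0.243).

(-0.421, -0.243)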